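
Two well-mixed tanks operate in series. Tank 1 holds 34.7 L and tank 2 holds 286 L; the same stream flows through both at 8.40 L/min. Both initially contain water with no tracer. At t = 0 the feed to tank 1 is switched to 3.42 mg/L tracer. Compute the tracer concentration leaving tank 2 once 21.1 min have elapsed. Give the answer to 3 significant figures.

Time constants: τᵢ = Vᵢ/Q for each well-mixed tank.
τ₁ = 34.7/8.40 = 4.1310 min; τ₂ = 286/8.40 = 34.048 min.
Tank 1: C₁ = C_in(1 − e^(−t/τ₁)). Tank 2 (τ₁ ≠ τ₂): C₂ = C_in[1 − (τ₁ e^(−t/τ₁) − τ₂ e^(−t/τ₂))/(τ₁ − τ₂)].
At t = 21.1: e^(−t/τ₁) = 0.0060495, e^(−t/τ₂) = 0.53809.
C₂ = 3.42·[1 − (4.1310·0.0060495 − 34.048·0.53809)/(-29.917)] = 3.42·0.38844 = 1.3285 mg/L.

1.33 mg/L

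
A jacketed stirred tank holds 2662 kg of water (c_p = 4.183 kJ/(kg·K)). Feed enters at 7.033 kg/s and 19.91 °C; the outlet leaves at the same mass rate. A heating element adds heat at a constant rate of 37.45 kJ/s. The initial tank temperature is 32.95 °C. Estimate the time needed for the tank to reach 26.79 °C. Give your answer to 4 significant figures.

M c_p dT/dt = ṁ c_p (T_in − T) + Q̇.
τ = M/ṁ = 378.501 s; T_ss = T_in + Q̇/(ṁ c_p) = 21.1830 °C.
T(t) = T_ss + (T₀ − T_ss) e^(−t/τ). Set T = 26.79:
e^(−t/τ) = (26.79 − 21.1830)/(32.95 − 21.1830) = 0.476503
t = −378.501 · ln(0.476503) = 280.576 s.

280.6 s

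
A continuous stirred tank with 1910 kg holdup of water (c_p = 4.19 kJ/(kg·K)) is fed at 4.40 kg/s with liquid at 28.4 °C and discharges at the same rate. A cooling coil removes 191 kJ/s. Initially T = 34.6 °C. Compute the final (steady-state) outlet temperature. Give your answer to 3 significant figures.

18.0 °C

Unsteady energy balance on the tank contents: M c_p dT/dt = ṁ c_p (T_in − T) − 191.
At steady state dT/dt = 0 ⇒ T_ss = T_in − Q̇/(ṁ c_p) = 28.4 − 191/(4.40·4.19) = 18.040 °C.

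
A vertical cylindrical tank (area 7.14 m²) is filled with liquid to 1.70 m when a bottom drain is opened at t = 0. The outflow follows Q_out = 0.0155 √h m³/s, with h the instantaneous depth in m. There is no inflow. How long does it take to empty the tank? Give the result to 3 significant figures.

1200 s

A dh/dt = −Q_out = −0.0155 √h.
This is separable: 2 d(√h)/dt = −0.0155/A, so √h = √h₀ − (0.0155/(2A)) t.
Set h = 0: 2√h₀ = (0.0155/A) t_empty ⇒ t_empty = 2A√h₀/0.0155.
t_empty = 2·7.14·√1.70/0.0155 = 14.280·1.3038/0.0155 = 1201.2 s.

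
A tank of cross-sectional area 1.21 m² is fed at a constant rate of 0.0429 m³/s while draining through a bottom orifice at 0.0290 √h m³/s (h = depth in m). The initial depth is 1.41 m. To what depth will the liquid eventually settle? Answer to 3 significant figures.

A dh/dt = Q_in − 0.0290 √h. Steady state requires inflow = outflow:
Q_in = 0.0290 √h_ss ⇒ √h_ss = 0.0429/0.0290 = 1.4793.
h_ss = 1.4793² = 2.1884 m. (Since h₀ = 1.41 m < h_ss, the level will rise toward this value.)

2.19 m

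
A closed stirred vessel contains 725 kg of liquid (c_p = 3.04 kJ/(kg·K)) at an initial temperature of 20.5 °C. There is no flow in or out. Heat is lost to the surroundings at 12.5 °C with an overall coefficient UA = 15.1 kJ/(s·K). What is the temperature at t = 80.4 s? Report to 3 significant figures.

17.1 °C

Lumped-capacitance energy balance: M c_p dT/dt = UA(T_amb − T).
dT/dt = (T_ss − T)/τ with T_ss = T_amb = 12.500 °C, τ = M c_p/UA = 725·3.04/15.1 = 145.96 s.
Integrating: T(t) = T_ss + (T₀ − T_ss) e^(−t/τ).
T(80.4) = 12.500 + (8.0000)·0.57647 = 17.112 °C.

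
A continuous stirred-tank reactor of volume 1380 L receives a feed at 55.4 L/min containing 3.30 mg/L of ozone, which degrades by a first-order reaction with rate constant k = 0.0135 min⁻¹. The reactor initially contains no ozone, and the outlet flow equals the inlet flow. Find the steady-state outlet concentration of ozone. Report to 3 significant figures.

Species balance: V dC/dt = Q C_in − Q C − k V C.
At steady state: 0 = Q C_in − (Q + kV) C_ss, so C_ss = Q C_in/(Q + kV).
C_ss = 55.4·3.30/(55.4 + 0.0135·1380) = 182.82/74.030 = 2.4695 mg/L.

2.47 mg/L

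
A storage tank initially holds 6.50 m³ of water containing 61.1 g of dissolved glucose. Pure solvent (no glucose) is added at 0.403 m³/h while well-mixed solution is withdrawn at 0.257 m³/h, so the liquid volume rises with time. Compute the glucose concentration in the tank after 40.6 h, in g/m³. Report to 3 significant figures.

Let m(t) be the amount of glucose. Volume: V(t) = V₀ + (Q_in − Q_out) t = 6.50 + 0.14600 t; V(40.6) = 12.428 m³.
No glucose enters, so dm/dt = −Q_out · (m/V).
dm/m = −Q_out dt/(V₀ + 0.14600 t); integrating gives ln(m/m₀) = −(Q_out/(Q_in−Q_out)) ln(V/V₀).
m = m₀ (V₀/V)^(Q_out/(Q_in−Q_out)) = 61.1 × (6.50/12.428)^(1.7603) = 19.524 g.
C = m/V = 19.524/12.428 = 1.5710 g/m³.

1.57 g/m³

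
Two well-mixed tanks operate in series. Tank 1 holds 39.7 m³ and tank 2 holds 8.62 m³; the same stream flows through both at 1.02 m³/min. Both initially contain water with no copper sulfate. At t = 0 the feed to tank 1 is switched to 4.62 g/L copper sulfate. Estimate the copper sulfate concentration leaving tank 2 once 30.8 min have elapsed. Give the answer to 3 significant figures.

1.98 g/L

Time constants: τᵢ = Vᵢ/Q for each well-mixed tank.
τ₁ = 39.7/1.02 = 38.922 min; τ₂ = 8.62/1.02 = 8.4510 min.
Solving the cascade with C₁(0)=C₂(0)=0 gives C₂(t) = C_in[1 − (τ₁ e^(−t/τ₁) − τ₂ e^(−t/τ₂))/(τ₁ − τ₂)].
At t = 30.8: e^(−t/τ₁) = 0.45324, e^(−t/τ₂) = 0.026133.
C₂ = 4.62·[1 − (38.922·0.45324 − 8.4510·0.026133)/(30.471)] = 4.62·0.42830 = 1.9788 g/L.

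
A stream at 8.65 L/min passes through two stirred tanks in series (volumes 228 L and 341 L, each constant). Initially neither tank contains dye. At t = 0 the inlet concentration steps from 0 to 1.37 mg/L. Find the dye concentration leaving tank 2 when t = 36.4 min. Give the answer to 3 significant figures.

0.423 mg/L

Time constants: τᵢ = Vᵢ/Q for each well-mixed tank.
τ₁ = 228/8.65 = 26.358 min; τ₂ = 341/8.65 = 39.422 min.
Tank 1: C₁ = C_in(1 − e^(−t/τ₁)). Tank 2 (τ₁ ≠ τ₂): C₂ = C_in[1 − (τ₁ e^(−t/τ₁) − τ₂ e^(−t/τ₂))/(τ₁ − τ₂)].
At t = 36.4: e^(−t/τ₁) = 0.25134, e^(−t/τ₂) = 0.39719.
C₂ = 1.37·[1 − (26.358·0.25134 − 39.422·0.39719)/(-13.064)] = 1.37·0.30852 = 0.42268 mg/L.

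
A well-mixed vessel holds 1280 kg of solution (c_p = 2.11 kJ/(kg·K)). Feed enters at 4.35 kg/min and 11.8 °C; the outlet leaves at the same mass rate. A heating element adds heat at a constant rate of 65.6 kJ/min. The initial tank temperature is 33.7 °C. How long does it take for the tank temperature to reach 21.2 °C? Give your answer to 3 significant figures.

553 min

Unsteady energy balance on the tank contents: M c_p dT/dt = ṁ c_p (T_in − T) + 65.6.
τ = M/ṁ = 294.25 min; T_ss = T_in + Q̇/(ṁ c_p) = 18.947 °C.
T(t) = T_ss + (T₀ − T_ss) e^(−t/τ). Set T = 21.2:
e^(−t/τ) = (21.2 − 18.947)/(33.7 − 18.947) = 0.15271
t = −294.25 · ln(0.15271) = 552.97 min.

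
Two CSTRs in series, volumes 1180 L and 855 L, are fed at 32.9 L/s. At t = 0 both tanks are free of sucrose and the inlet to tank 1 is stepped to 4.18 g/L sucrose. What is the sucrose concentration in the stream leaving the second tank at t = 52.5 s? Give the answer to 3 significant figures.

Time constants: τᵢ = Vᵢ/Q for each well-mixed tank.
τ₁ = 1180/32.9 = 35.866 s; τ₂ = 855/32.9 = 25.988 s.
Solving the cascade with C₁(0)=C₂(0)=0 gives C₂(t) = C_in[1 − (τ₁ e^(−t/τ₁) − τ₂ e^(−t/τ₂))/(τ₁ − τ₂)].
At t = 52.5: e^(−t/τ₁) = 0.23136, e^(−t/τ₂) = 0.13263.
C₂ = 4.18·[1 − (35.866·0.23136 − 25.988·0.13263)/(9.8784)] = 4.18·0.50890 = 2.1272 g/L.

2.13 g/L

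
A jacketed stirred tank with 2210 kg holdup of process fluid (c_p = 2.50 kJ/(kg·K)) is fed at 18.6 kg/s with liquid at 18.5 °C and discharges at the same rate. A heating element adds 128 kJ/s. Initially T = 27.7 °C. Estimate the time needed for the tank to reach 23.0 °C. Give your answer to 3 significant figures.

Unsteady energy balance on the tank contents: M c_p dT/dt = ṁ c_p (T_in − T) + 128.
τ = M/ṁ = 118.82 s; T_ss = T_in + Q̇/(ṁ c_p) = 21.253 °C.
T(t) = T_ss + (T₀ − T_ss) e^(−t/τ). Set T = 23.0:
e^(−t/τ) = (23.0 − 21.253)/(27.7 − 21.253) = 0.27101
t = −118.82 · ln(0.27101) = 155.13 s.

155 s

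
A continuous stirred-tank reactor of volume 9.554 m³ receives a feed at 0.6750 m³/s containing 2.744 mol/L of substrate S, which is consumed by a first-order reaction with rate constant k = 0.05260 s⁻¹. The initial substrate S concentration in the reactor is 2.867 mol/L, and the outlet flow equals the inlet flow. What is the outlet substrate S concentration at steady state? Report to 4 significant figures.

V dC/dt = Q(C_in − C) − k V C.
Steady state (dC/dt = 0): C_ss = Q C_in/(Q + kV) = C_in/(1 + kV/Q).
C_ss = 0.6750·2.744/(0.6750 + 0.05260·9.554) = 1.85220/1.17754 = 1.57294 mol/L.

1.573 mol/L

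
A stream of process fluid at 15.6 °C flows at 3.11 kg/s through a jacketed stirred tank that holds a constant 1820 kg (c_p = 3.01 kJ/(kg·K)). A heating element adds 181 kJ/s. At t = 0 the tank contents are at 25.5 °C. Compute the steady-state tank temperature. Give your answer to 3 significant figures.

M c_p dT/dt = ṁ c_p (T_in − T) + Q̇.
At steady state dT/dt = 0 ⇒ T_ss = T_in + Q̇/(ṁ c_p) = 15.6 + 181/(3.11·3.01) = 34.935 °C.

34.9 °C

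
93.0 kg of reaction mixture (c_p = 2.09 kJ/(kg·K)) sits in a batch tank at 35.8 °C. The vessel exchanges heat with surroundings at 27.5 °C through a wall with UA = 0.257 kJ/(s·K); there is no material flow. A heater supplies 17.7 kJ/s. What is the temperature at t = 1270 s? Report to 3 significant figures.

85.1 °C

M c_p dT/dt = −UA(T − T_amb) + Q̇.
dT/dt = (T_ss − T)/τ with T_ss = T_amb + Q̇/UA = 27.5 + 17.7/0.257 = 96.372 °C, τ = M c_p/UA = 93.0·2.09/0.257 = 756.30 s.
Solution: T(t) = T_ss + (T₀ − T_ss) e^(−t/τ).
T(1270) = 96.372 + (-60.572)·0.18652 = 85.074 °C.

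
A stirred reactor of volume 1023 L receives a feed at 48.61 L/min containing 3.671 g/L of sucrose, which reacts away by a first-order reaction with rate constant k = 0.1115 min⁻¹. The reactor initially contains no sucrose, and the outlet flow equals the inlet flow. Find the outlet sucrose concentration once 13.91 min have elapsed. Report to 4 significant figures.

0.9769 g/L

Accumulation = in − out − consumed: V dC/dt = Q C_in − Q C − k V C.
dC/dt = (Q/V) C_in − (Q/V + k) C; effective rate a = Q/V + k = 0.0475171 + 0.1115 = 0.159017 min⁻¹.
C_ss = Q C_in/(Q + kV) = 1.09696 g/L; C(t) = C_ss + (C₀ − C_ss) e^(−a t).
C(13.91) = 1.09696 + (-1.09696)·e^(−0.159017·13.91) = 1.09696 + (-1.09696)·0.109489 = 0.976854 g/L.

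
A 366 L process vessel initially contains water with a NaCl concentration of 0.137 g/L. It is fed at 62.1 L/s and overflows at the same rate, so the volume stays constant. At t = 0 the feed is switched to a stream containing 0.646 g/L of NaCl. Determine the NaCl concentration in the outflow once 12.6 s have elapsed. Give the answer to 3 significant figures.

0.586 g/L

Unsteady species balance (constant V, well mixed): V dC/dt = Q(C_in − C).
Time constant τ = V/Q = 366/62.1 = 5.8937 s.
This is linear first-order; C(t) = C_in + (C₀ − C_in) e^(−t/τ).
C(12.6) = 0.646 + (0.137 − 0.646)·e^(−12.6/5.8937) = 0.646 + (-0.50900)·0.11791 = 0.58599 g/L.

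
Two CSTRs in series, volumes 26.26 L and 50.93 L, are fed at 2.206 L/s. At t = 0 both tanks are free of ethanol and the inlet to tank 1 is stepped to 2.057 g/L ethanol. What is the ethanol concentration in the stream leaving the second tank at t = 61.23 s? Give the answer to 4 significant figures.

Each tank obeys Vᵢ dCᵢ/dt = Q(Cᵢ₋₁ − Cᵢ), so τᵢ = Vᵢ/Q.
τ₁ = 26.26/2.206 = 11.9039 s; τ₂ = 50.93/2.206 = 23.0870 s.
Solving the cascade with C₁(0)=C₂(0)=0 gives C₂(t) = C_in[1 − (τ₁ e^(−t/τ₁) − τ₂ e^(−t/τ₂))/(τ₁ − τ₂)].
At t = 61.23: e^(−t/τ₁) = 0.00583610, e^(−t/τ₂) = 0.0705003.
C₂ = 2.057·[1 − (11.9039·0.00583610 − 23.0870·0.0705003)/(-11.1831)] = 2.057·0.860668 = 1.77039 g/L.

1.770 g/L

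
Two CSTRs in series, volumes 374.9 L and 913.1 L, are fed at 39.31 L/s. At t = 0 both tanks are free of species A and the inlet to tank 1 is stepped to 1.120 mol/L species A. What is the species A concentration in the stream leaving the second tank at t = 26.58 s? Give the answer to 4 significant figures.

0.5630 mol/L

Species balance on tank i: dCᵢ/dt = (Cᵢ₋₁ − Cᵢ)/τᵢ with τᵢ = Vᵢ/Q.
τ₁ = 374.9/39.31 = 9.53701 s; τ₂ = 913.1/39.31 = 23.2282 s.
Tank 1: C₁ = C_in(1 − e^(−t/τ₁)). Tank 2 (τ₁ ≠ τ₂): C₂ = C_in[1 − (τ₁ e^(−t/τ₁) − τ₂ e^(−t/τ₂))/(τ₁ − τ₂)].
At t = 26.58: e^(−t/τ₁) = 0.0616035, e^(−t/τ₂) = 0.318447.
C₂ = 1.120·[1 − (9.53701·0.0616035 − 23.2282·0.318447)/(-13.6912)] = 1.120·0.502641 = 0.562958 mol/L.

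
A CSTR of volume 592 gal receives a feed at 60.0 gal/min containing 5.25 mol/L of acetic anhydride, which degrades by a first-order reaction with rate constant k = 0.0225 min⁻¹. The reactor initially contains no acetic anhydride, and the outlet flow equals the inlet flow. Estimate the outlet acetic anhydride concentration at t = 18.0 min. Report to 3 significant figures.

3.83 mol/L

Species balance: V dC/dt = Q C_in − Q C − k V C.
dC/dt = (Q/V) C_in − (Q/V + k) C; effective rate a = Q/V + k = 0.10135 + 0.0225 = 0.12385 min⁻¹.
C_ss = Q C_in/(Q + kV) = 4.2962 mol/L; C(t) = C_ss + (C₀ − C_ss) e^(−a t).
C(18.0) = 4.2962 + (-4.2962)·e^(−0.12385·18.0) = 4.2962 + (-4.2962)·0.10760 = 3.8340 mol/L.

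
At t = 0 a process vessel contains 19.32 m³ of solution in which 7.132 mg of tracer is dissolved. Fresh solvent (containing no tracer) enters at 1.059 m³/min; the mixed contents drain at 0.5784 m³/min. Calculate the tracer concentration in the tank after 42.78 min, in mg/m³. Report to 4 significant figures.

Total volume: dV/dt = Q_in − Q_out = 0.480600 m³/min, so V(t) = 19.32 + 0.480600 t and V(42.78) = 39.8801 m³.
Solute balance: dm/dt = 0 − Q_out C = −Q_out m/V(t).
dm/m = −Q_out dt/(V₀ + 0.480600 t); integrating gives ln(m/m₀) = −(Q_out/(Q_in−Q_out)) ln(V/V₀).
m = m₀ (V₀/V)^(Q_out/(Q_in−Q_out)) = 7.132 × (19.32/39.8801)^(1.20350) = 2.98135 mg.
C = m/V = 2.98135/39.8801 = 0.0747578 mg/m³.

0.07476 mg/m³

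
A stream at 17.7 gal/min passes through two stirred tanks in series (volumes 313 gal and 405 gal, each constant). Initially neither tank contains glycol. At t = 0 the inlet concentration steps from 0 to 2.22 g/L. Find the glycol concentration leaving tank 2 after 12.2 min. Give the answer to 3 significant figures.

Time constants: τᵢ = Vᵢ/Q for each well-mixed tank.
τ₁ = 313/17.7 = 17.684 min; τ₂ = 405/17.7 = 22.881 min.
Solving the cascade with C₁(0)=C₂(0)=0 gives C₂(t) = C_in[1 − (τ₁ e^(−t/τ₁) − τ₂ e^(−t/τ₂))/(τ₁ − τ₂)].
At t = 12.2: e^(−t/τ₁) = 0.50162, e^(−t/τ₂) = 0.58673.
C₂ = 2.22·[1 − (17.684·0.50162 − 22.881·0.58673)/(-5.1977)] = 2.22·0.12371 = 0.27464 g/L.

0.275 g/L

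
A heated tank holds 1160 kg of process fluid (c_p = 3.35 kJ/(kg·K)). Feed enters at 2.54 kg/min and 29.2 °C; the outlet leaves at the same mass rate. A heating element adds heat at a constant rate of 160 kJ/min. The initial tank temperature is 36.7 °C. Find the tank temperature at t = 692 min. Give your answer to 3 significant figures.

Heat balance on the well-mixed liquid: M c_p dT/dt = ṁ c_p (T_in − T) + 160.
Rearrange: dT/dt = (T_ss − T)/τ with τ = M/ṁ = 456.69 min and T_ss = T_in + Q̇/(ṁ c_p) = 48.004 °C.
Integrating: T(t) = T_ss + (T₀ − T_ss) e^(−t/τ).
T(692) = 48.004 + (-11.304)·e^(−692/456.69) = 48.004 + (-11.304)·0.21976 = 45.520 °C.

45.5 °C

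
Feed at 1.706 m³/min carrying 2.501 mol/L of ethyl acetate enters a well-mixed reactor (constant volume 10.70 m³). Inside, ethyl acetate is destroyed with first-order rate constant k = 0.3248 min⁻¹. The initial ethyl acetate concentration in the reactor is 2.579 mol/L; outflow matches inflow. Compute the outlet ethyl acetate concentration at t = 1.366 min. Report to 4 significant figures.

1.729 mol/L

Accumulation = in − out − consumed: V dC/dt = Q C_in − Q C − k V C.
This is linear with rate a = Q/V + k = 0.484239 min⁻¹.
C_ss = Q C_in/(Q + kV) = 0.823472 mol/L; C(t) = C_ss + (C₀ − C_ss) e^(−a t).
C(1.366) = 0.823472 + (1.75553)·e^(−0.484239·1.366) = 0.823472 + (1.75553)·0.516092 = 1.72949 mol/L.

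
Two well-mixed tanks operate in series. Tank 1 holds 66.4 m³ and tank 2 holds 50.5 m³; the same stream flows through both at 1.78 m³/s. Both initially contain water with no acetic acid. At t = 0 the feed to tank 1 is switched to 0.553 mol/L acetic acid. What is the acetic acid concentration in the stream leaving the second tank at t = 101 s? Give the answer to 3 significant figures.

0.449 mol/L

Species balance on tank i: dCᵢ/dt = (Cᵢ₋₁ − Cᵢ)/τᵢ with τᵢ = Vᵢ/Q.
τ₁ = 66.4/1.78 = 37.303 s; τ₂ = 50.5/1.78 = 28.371 s.
Solving the cascade with C₁(0)=C₂(0)=0 gives C₂(t) = C_in[1 − (τ₁ e^(−t/τ₁) − τ₂ e^(−t/τ₂))/(τ₁ − τ₂)].
At t = 101: e^(−t/τ₁) = 0.066701, e^(−t/τ₂) = 0.028439.
C₂ = 0.553·[1 − (37.303·0.066701 − 28.371·0.028439)/(8.9326)] = 0.553·0.81177 = 0.44891 mol/L.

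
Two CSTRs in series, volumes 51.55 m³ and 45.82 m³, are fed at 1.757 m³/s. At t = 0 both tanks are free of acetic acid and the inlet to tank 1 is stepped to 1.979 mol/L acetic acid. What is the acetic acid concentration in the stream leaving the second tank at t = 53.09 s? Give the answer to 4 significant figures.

Each tank obeys Vᵢ dCᵢ/dt = Q(Cᵢ₋₁ − Cᵢ), so τᵢ = Vᵢ/Q.
τ₁ = 51.55/1.757 = 29.3398 s; τ₂ = 45.82/1.757 = 26.0785 s.
Solving the cascade with C₁(0)=C₂(0)=0 gives C₂(t) = C_in[1 − (τ₁ e^(−t/τ₁) − τ₂ e^(−t/τ₂))/(τ₁ − τ₂)].
At t = 53.09: e^(−t/τ₁) = 0.163738, e^(−t/τ₂) = 0.130579.
C₂ = 1.979·[1 − (29.3398·0.163738 − 26.0785·0.130579)/(3.26124)] = 1.979·0.571111 = 1.13023 mol/L.

1.130 mol/L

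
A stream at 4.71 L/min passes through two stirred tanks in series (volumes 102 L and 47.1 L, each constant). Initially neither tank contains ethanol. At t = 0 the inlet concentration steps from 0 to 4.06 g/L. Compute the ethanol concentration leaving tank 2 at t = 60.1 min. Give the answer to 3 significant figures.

3.60 g/L

Time constants: τᵢ = Vᵢ/Q for each well-mixed tank.
τ₁ = 102/4.71 = 21.656 min; τ₂ = 47.1/4.71 = 10.000 min.
Tank 1: C₁ = C_in(1 − e^(−t/τ₁)). Tank 2 (τ₁ ≠ τ₂): C₂ = C_in[1 − (τ₁ e^(−t/τ₁) − τ₂ e^(−t/τ₂))/(τ₁ − τ₂)].
At t = 60.1: e^(−t/τ₁) = 0.062337, e^(−t/τ₂) = 0.0024541.
C₂ = 4.06·[1 − (21.656·0.062337 − 10.000·0.0024541)/(11.656)] = 4.06·0.88629 = 3.5983 g/L.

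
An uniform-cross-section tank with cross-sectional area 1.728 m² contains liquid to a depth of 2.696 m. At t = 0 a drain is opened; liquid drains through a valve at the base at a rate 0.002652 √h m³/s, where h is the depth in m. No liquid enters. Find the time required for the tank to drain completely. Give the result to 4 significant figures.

A dh/dt = −Q_out = −0.002652 √h.
Separate and integrate: 2(√h − √h₀) = −(0.002652/A) t.
Set h = 0: 2√h₀ = (0.002652/A) t_empty ⇒ t_empty = 2A√h₀/0.002652.
t_empty = 2·1.728·√2.696/0.002652 = 3.45600·1.64195/0.002652 = 2139.74 s.

2140 s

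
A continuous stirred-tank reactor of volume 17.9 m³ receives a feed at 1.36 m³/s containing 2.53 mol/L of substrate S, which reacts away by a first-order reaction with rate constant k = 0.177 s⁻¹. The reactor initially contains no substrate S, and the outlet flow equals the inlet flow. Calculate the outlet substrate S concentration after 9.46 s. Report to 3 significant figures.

V dC/dt = Q(C_in − C) − k V C.
dC/dt = (Q/V) C_in − (Q/V + k) C; effective rate a = Q/V + k = 0.075978 + 0.177 = 0.25298 s⁻¹.
C_ss = Q C_in/(Q + kV) = 0.75984 mol/L; C(t) = C_ss + (C₀ − C_ss) e^(−a t).
C(9.46) = 0.75984 + (-0.75984)·e^(−0.25298·9.46) = 0.75984 + (-0.75984)·0.091340 = 0.69044 mol/L.

0.690 mol/L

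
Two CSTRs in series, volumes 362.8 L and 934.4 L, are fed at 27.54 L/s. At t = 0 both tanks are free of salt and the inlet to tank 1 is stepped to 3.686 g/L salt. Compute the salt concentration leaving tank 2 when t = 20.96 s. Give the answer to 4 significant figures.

0.9139 g/L

Time constants: τᵢ = Vᵢ/Q for each well-mixed tank.
τ₁ = 362.8/27.54 = 13.1736 s; τ₂ = 934.4/27.54 = 33.9288 s.
Tank 1: C₁ = C_in(1 − e^(−t/τ₁)). Tank 2 (τ₁ ≠ τ₂): C₂ = C_in[1 − (τ₁ e^(−t/τ₁) − τ₂ e^(−t/τ₂))/(τ₁ − τ₂)].
At t = 20.96: e^(−t/τ₁) = 0.203709, e^(−t/τ₂) = 0.539149.
C₂ = 3.686·[1 − (13.1736·0.203709 − 33.9288·0.539149)/(-20.7553)] = 3.686·0.247944 = 0.913922 g/L.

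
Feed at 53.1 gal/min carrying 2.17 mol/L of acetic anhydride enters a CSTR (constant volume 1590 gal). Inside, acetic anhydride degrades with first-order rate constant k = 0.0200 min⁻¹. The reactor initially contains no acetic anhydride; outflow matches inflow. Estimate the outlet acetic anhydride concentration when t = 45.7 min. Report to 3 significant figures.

1.24 mol/L

V dC/dt = Q(C_in − C) − k V C.
dC/dt = (Q/V) C_in − (Q/V + k) C; effective rate a = Q/V + k = 0.033396 + 0.0200 = 0.053396 min⁻¹.
C_ss = Q C_in/(Q + kV) = 1.3572 mol/L; C(t) = C_ss + (C₀ − C_ss) e^(−a t).
C(45.7) = 1.3572 + (-1.3572)·e^(−0.053396·45.7) = 1.3572 + (-1.3572)·0.087143 = 1.2389 mol/L.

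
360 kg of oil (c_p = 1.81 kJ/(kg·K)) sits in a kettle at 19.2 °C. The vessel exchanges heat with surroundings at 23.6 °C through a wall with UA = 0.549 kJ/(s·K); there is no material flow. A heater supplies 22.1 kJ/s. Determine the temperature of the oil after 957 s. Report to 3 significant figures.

Lumped-capacitance energy balance: M c_p dT/dt = UA(T_amb − T) + Q̇.
dT/dt = (T_ss − T)/τ with T_ss = T_amb + Q̇/UA = 23.6 + 22.1/0.549 = 63.855 °C, τ = M c_p/UA = 360·1.81/0.549 = 1186.9 s.
T approaches T_ss exponentially: T(t) = T_ss + (T₀ − T_ss) e^(−t/τ).
T(957) = 63.855 + (-44.655)·0.44650 = 43.916 °C.

43.9 °C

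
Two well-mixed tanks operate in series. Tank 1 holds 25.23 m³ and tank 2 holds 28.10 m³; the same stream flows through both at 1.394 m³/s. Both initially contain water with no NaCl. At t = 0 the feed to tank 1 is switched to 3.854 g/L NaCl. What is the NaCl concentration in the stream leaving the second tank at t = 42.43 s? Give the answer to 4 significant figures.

Each tank obeys Vᵢ dCᵢ/dt = Q(Cᵢ₋₁ − Cᵢ), so τᵢ = Vᵢ/Q.
τ₁ = 25.23/1.394 = 18.0990 s; τ₂ = 28.10/1.394 = 20.1578 s.
Tank 1: C₁ = C_in(1 − e^(−t/τ₁)). Tank 2 (τ₁ ≠ τ₂): C₂ = C_in[1 − (τ₁ e^(−t/τ₁) − τ₂ e^(−t/τ₂))/(τ₁ − τ₂)].
At t = 42.43: e^(−t/τ₁) = 0.0959115, e^(−t/τ₂) = 0.121859.
C₂ = 3.854·[1 − (18.0990·0.0959115 − 20.1578·0.121859)/(-2.05882)] = 3.854·0.650038 = 2.50525 g/L.

2.505 g/L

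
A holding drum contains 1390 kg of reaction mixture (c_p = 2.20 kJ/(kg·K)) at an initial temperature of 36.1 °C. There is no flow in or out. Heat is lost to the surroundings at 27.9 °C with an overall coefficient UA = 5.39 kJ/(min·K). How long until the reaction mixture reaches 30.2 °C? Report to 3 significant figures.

Lumped-capacitance energy balance: M c_p dT/dt = UA(T_amb − T).
τ = M c_p/UA = 567.35 min; T_ss = T_amb = 27.900 °C.
T(t) = T_ss + (T₀ − T_ss)e^(−t/τ); set T = 30.2:
t = −τ ln[(T − T_ss)/(T₀ − T_ss)] = −567.35 · ln(0.28049) = 721.23 min.

721 min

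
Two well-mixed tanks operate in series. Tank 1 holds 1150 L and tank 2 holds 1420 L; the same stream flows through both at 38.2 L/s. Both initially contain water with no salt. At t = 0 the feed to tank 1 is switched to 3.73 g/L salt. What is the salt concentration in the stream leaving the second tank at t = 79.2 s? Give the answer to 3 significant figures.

2.54 g/L

Time constants: τᵢ = Vᵢ/Q for each well-mixed tank.
τ₁ = 1150/38.2 = 30.105 s; τ₂ = 1420/38.2 = 37.173 s.
Tank 1: C₁ = C_in(1 − e^(−t/τ₁)). Tank 2 (τ₁ ≠ τ₂): C₂ = C_in[1 − (τ₁ e^(−t/τ₁) − τ₂ e^(−t/τ₂))/(τ₁ − τ₂)].
At t = 79.2: e^(−t/τ₁) = 0.072020, e^(−t/τ₂) = 0.11877.
C₂ = 3.73·[1 − (30.105·0.072020 − 37.173·0.11877)/(-7.0681)] = 3.73·0.68212 = 2.5443 g/L.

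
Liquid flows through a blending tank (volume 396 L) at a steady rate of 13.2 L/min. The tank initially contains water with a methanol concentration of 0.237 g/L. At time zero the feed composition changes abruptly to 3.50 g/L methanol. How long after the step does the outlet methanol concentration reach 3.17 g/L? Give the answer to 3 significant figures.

68.7 min

Transient balance on the dissolved component: V dC/dt = Q(C_in − C), so τ = V/Q = 30.000 min.
C(t) = C_in + (C₀ − C_in) e^(−t/τ). Set C = 3.17 and solve for t:
e^(−t/τ) = (C − C_in)/(C₀ − C_in) = (3.17 − 3.50)/(0.237 − 3.50) = 0.10113
t = −τ ln(…) = 30.000 × 2.2913 = 68.739 min.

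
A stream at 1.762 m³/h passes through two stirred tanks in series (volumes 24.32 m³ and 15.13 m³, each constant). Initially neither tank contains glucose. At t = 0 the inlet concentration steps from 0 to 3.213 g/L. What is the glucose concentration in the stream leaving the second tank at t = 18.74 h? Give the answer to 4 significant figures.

1.622 g/L

Time constants: τᵢ = Vᵢ/Q for each well-mixed tank.
τ₁ = 24.32/1.762 = 13.8025 h; τ₂ = 15.13/1.762 = 8.58683 h.
Tank 1: C₁ = C_in(1 − e^(−t/τ₁)). Tank 2 (τ₁ ≠ τ₂): C₂ = C_in[1 − (τ₁ e^(−t/τ₁) − τ₂ e^(−t/τ₂))/(τ₁ − τ₂)].
At t = 18.74: e^(−t/τ₁) = 0.257245, e^(−t/τ₂) = 0.112769.
C₂ = 3.213·[1 − (13.8025·0.257245 − 8.58683·0.112769)/(5.21566)] = 3.213·0.504896 = 1.62223 g/L.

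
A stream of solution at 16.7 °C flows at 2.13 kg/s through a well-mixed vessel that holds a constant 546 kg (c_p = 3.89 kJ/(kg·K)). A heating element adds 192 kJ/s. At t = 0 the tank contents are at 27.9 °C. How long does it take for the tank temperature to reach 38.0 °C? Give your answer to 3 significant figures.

Energy balance: M c_p dT/dt = ṁ c_p (T_in − T) + 192.
τ = M/ṁ = 256.34 s; T_ss = T_in + Q̇/(ṁ c_p) = 39.872 °C.
T(t) = T_ss + (T₀ − T_ss) e^(−t/τ). Set T = 38.0:
e^(−t/τ) = (38.0 − 39.872)/(27.9 − 39.872) = 0.15640
t = −256.34 · ln(0.15640) = 475.60 s.

476 s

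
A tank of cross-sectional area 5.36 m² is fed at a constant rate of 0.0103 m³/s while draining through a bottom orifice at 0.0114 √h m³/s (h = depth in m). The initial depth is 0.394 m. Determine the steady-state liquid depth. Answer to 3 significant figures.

Level balance: A dh/dt = 0.0103 − 0.0114 √h. Setting dh/dt = 0:
Q_in = 0.0114 √h_ss ⇒ √h_ss = 0.0103/0.0114 = 0.90351.
h_ss = 0.90351² = 0.81633 m. (Since h₀ = 0.394 m < h_ss, the level will rise toward this value.)

0.816 m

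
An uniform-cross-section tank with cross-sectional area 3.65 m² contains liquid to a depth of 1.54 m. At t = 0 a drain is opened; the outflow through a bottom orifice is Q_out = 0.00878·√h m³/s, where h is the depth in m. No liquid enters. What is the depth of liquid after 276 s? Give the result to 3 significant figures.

0.826 m

Mass balance (ρ constant): A dh/dt = −0.00878 √h.
Separate and integrate: 2(√h − √h₀) = −(0.00878/A) t.
√h = √1.54 − 0.00878·276/(2·3.65) = 1.2410 − 0.33196 = 0.90901.
h = 0.90901² = 0.82630 m.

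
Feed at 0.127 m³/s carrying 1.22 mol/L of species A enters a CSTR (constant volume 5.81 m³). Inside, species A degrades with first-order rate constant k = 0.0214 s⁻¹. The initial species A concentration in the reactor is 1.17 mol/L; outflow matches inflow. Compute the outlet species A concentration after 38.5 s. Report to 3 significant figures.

V dC/dt = Q(C_in − C) − k V C.
dC/dt = (Q/V) C_in − (Q/V + k) C; effective rate a = Q/V + k = 0.021859 + 0.0214 = 0.043259 s⁻¹.
C_ss = Q C_in/(Q + kV) = 0.61647 mol/L; C(t) = C_ss + (C₀ − C_ss) e^(−a t).
C(38.5) = 0.61647 + (0.55353)·e^(−0.043259·38.5) = 0.61647 + (0.55353)·0.18910 = 0.72114 mol/L.

0.721 mol/L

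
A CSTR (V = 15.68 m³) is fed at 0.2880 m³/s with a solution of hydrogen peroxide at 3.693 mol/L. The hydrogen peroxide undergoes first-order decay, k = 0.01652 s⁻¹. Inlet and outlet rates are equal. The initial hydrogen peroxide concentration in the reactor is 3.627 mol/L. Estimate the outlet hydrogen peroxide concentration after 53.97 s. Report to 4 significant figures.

2.200 mol/L

V dC/dt = Q(C_in − C) − k V C.
This is linear with rate a = Q/V + k = 0.0348873 s⁻¹.
C_ss = Q C_in/(Q + kV) = 1.94428 mol/L; C(t) = C_ss + (C₀ − C_ss) e^(−a t).
C(53.97) = 1.94428 + (1.68272)·e^(−0.0348873·53.97) = 1.94428 + (1.68272)·0.152153 = 2.20031 mol/L.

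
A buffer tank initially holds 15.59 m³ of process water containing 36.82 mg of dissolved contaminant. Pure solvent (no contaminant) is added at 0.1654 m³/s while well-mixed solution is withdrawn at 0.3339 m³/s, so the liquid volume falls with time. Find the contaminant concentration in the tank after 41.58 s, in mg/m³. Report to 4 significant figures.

Let m(t) be the amount of contaminant. Volume: V(t) = V₀ + (Q_in − Q_out) t = 15.59 − 0.168500 t; V(41.58) = 8.58377 m³.
No contaminant enters, so dm/dt = −Q_out · (m/V).
dm/m = −Q_out dt/(V₀ − 0.168500 t); integrating gives ln(m/m₀) = −(Q_out/(Q_in−Q_out)) ln(V/V₀).
m = m₀ (V₀/V)^(Q_out/(Q_in−Q_out)) = 36.82 × (15.59/8.58377)^(-1.98160) = 11.2854 mg.
C = m/V = 11.2854/8.58377 = 1.31473 mg/m³.

1.315 mg/m³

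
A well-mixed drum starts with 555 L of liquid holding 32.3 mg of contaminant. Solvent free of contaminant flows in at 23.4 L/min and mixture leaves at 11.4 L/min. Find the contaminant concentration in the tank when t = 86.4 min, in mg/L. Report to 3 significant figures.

0.00746 mg/L

Total volume: dV/dt = Q_in − Q_out = 12.000 L/min, so V(t) = 555 + 12.000 t and V(86.4) = 1591.8 L.
No contaminant enters, so dm/dt = −Q_out · (m/V).
Separate: dm/m = −Q_out dt/V(t) ⇒ ln(m/m₀) = −(Q_out/(Q_in−Q_out)) ln(V/V₀).
m = m₀ (V₀/V)^(Q_out/(Q_in−Q_out)) = 32.3 × (555/1591.8)^(0.95000) = 11.871 mg.
C = m/V = 11.871/1591.8 = 0.0074576 mg/L.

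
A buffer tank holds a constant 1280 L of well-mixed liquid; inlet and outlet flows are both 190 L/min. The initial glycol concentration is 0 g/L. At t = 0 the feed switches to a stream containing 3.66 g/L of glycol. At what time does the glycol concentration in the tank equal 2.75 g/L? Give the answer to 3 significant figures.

9.38 min

Species balance: V dC/dt = Q(C_in − C) ⇒ τ = V/Q = 6.7368 min.
C(t) = C_in + (C₀ − C_in) e^(−t/τ). Set C = 2.75 and solve for t:
e^(−t/τ) = (C − C_in)/(C₀ − C_in) = (2.75 − 3.66)/(0 − 3.66) = 0.24863
t = −τ ln(…) = 6.7368 × 1.3918 = 9.3762 min.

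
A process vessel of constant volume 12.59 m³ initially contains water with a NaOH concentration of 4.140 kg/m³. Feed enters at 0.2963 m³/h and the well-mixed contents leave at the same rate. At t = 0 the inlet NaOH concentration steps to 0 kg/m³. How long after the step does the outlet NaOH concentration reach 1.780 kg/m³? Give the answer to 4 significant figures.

Species balance: V dC/dt = Q(C_in − C) ⇒ τ = V/Q = 42.4907 h.
C(t) = C_in + (C₀ − C_in) e^(−t/τ). Set C = 1.780 and solve for t:
e^(−t/τ) = (C − C_in)/(C₀ − C_in) = (1.780 − 0)/(4.140 − 0) = 0.429952
t = −τ ln(…) = 42.4907 × 0.844082 = 35.8657 h.

35.87 h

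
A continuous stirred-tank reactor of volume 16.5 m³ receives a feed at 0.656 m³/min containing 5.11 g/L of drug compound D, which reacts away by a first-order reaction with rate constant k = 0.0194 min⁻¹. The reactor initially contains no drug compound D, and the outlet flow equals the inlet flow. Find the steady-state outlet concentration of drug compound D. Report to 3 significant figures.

3.43 g/L

V dC/dt = Q(C_in − C) − k V C.
Steady state (dC/dt = 0): C_ss = Q C_in/(Q + kV) = C_in/(1 + kV/Q).
C_ss = 0.656·5.11/(0.656 + 0.0194·16.5) = 3.3522/0.97610 = 3.4342 g/L.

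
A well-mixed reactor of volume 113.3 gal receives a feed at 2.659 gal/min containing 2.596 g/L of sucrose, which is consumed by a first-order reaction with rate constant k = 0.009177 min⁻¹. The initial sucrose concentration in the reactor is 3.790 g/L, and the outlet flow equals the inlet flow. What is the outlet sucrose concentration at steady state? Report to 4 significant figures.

1.866 g/L

Species balance: V dC/dt = Q C_in − Q C − k V C.
At steady state: 0 = Q C_in − (Q + kV) C_ss, so C_ss = Q C_in/(Q + kV).
C_ss = 2.659·2.596/(2.659 + 0.009177·113.3) = 6.90276/3.69875 = 1.86624 g/L.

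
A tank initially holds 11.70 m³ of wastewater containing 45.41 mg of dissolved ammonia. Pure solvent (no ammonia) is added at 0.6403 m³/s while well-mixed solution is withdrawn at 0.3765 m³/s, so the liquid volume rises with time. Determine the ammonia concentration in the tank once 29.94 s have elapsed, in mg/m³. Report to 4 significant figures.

Total volume: dV/dt = Q_in − Q_out = 0.263800 m³/s, so V(t) = 11.70 + 0.263800 t and V(29.94) = 19.5982 m³.
No ammonia enters, so dm/dt = −Q_out · (m/V).
dm/m = −Q_out dt/(V₀ + 0.263800 t); integrating gives ln(m/m₀) = −(Q_out/(Q_in−Q_out)) ln(V/V₀).
m = m₀ (V₀/V)^(Q_out/(Q_in−Q_out)) = 45.41 × (11.70/19.5982)^(1.42722) = 21.7477 mg.
C = m/V = 21.7477/19.5982 = 1.10968 mg/m³.

1.110 mg/m³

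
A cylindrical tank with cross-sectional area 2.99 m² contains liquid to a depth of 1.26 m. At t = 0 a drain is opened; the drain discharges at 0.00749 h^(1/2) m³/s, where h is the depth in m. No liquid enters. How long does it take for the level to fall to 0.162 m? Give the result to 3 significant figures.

575 s

With no inflow, A dh/dt = −0.00749 √h.
∫ h^(−1/2) dh = −(0.00749/A) ∫ dt, giving 2√h = 2√h₀ − (0.00749/A) t.
t = 2A(√h₀ − √h)/0.00749 = 2·2.99·(√1.26 − √0.162)/0.00749
  = 5.9800 × (1.1225 − 0.40249) / 0.00749 = 574.85 s.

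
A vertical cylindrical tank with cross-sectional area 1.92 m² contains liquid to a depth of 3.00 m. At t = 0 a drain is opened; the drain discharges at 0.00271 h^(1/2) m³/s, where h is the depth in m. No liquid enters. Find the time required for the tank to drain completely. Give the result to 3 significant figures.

2450 s

Mass balance (ρ constant): A dh/dt = −0.00271 √h.
This is separable: 2 d(√h)/dt = −0.00271/A, so √h = √h₀ − (0.00271/(2A)) t.
Tank is empty when √h = 0: t_empty = 2A√h₀/0.00271.
t_empty = 2·1.92·√3.00/0.00271 = 3.8400·1.7321/0.00271 = 2454.3 s.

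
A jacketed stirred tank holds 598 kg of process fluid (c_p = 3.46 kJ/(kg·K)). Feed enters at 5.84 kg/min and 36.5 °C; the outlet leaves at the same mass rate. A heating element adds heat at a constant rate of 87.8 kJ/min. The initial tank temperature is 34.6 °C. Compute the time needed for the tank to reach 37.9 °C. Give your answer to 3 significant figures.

Energy balance: M c_p dT/dt = ṁ c_p (T_in − T) + 87.8.
τ = M/ṁ = 102.40 min; T_ss = T_in + Q̇/(ṁ c_p) = 40.845 °C.
T(t) = T_ss + (T₀ − T_ss) e^(−t/τ). Set T = 37.9:
e^(−t/τ) = (37.9 − 40.845)/(34.6 − 40.845) = 0.47159
t = −102.40 · ln(0.47159) = 76.966 min.

77.0 min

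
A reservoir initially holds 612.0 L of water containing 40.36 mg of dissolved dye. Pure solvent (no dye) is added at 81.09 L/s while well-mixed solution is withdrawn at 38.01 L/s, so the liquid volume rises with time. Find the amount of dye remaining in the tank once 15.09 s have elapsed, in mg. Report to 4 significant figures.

21.31 mg

Total volume: dV/dt = Q_in − Q_out = 43.0800 L/s, so V(t) = 612.0 + 43.0800 t and V(15.09) = 1262.08 L.
Species balance (pure solvent in): dm/dt = −Q_out · m/V(t).
Separate: dm/m = −Q_out dt/V(t) ⇒ ln(m/m₀) = −(Q_out/(Q_in−Q_out)) ln(V/V₀).
m = m₀ (V₀/V)^(Q_out/(Q_in−Q_out)) = 40.36 × (612.0/1262.08)^(0.882312) = 21.3113 mg.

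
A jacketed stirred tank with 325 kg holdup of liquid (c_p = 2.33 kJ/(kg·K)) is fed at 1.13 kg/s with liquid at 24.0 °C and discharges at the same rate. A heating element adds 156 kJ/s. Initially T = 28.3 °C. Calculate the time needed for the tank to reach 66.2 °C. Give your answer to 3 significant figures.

337 s

M c_p dT/dt = ṁ c_p (T_in − T) + Q̇.
τ = M/ṁ = 287.61 s; T_ss = T_in + Q̇/(ṁ c_p) = 83.250 °C.
T(t) = T_ss + (T₀ − T_ss) e^(−t/τ). Set T = 66.2:
e^(−t/τ) = (66.2 − 83.250)/(28.3 − 83.250) = 0.31029
t = −287.61 · ln(0.31029) = 336.58 s.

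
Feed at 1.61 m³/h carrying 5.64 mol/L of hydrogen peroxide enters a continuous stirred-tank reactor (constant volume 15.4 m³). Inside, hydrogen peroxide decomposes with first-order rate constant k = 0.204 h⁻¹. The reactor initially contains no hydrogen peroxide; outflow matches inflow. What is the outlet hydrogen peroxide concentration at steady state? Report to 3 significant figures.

Species balance: V dC/dt = Q C_in − Q C − k V C.
At steady state: 0 = Q C_in − (Q + kV) C_ss, so C_ss = Q C_in/(Q + kV).
C_ss = 1.61·5.64/(1.61 + 0.204·15.4) = 9.0804/4.7516 = 1.9110 mol/L.

1.91 mol/L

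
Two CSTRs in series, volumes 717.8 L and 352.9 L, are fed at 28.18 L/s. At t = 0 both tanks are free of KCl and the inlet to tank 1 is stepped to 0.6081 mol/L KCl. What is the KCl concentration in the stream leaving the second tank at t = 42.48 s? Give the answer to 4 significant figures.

0.4022 mol/L

Each tank obeys Vᵢ dCᵢ/dt = Q(Cᵢ₋₁ − Cᵢ), so τᵢ = Vᵢ/Q.
τ₁ = 717.8/28.18 = 25.4720 s; τ₂ = 352.9/28.18 = 12.5231 s.
Solving the cascade with C₁(0)=C₂(0)=0 gives C₂(t) = C_in[1 − (τ₁ e^(−t/τ₁) − τ₂ e^(−t/τ₂))/(τ₁ − τ₂)].
At t = 42.48: e^(−t/τ₁) = 0.188678, e^(−t/τ₂) = 0.0336366.
C₂ = 0.6081·[1 − (25.4720·0.188678 − 12.5231·0.0336366)/(12.9489)] = 0.6081·0.661380 = 0.402185 mol/L.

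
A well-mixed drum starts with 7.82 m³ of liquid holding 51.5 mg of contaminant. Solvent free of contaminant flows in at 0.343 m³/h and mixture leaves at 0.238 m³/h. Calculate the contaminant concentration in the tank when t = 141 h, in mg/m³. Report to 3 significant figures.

Let m(t) be the amount of contaminant. Volume: V(t) = V₀ + (Q_in − Q_out) t = 7.82 + 0.10500 t; V(141) = 22.625 m³.
Solute balance: dm/dt = 0 − Q_out C = −Q_out m/V(t).
Separate: dm/m = −Q_out dt/V(t) ⇒ ln(m/m₀) = −(Q_out/(Q_in−Q_out)) ln(V/V₀).
m = m₀ (V₀/V)^(Q_out/(Q_in−Q_out)) = 51.5 × (7.82/22.625)^(2.2667) = 4.6346 mg.
C = m/V = 4.6346/22.625 = 0.20484 mg/m³.

0.205 mg/m³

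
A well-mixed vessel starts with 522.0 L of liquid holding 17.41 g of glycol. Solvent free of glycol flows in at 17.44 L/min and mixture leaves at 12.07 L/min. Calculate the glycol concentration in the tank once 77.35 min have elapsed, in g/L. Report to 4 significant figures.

0.004982 g/L

Let m(t) be the amount of glycol. Volume: V(t) = V₀ + (Q_in − Q_out) t = 522.0 + 5.37000 t; V(77.35) = 937.370 L.
Solute balance: dm/dt = 0 − Q_out C = −Q_out m/V(t).
dm/m = −Q_out dt/(V₀ + 5.37000 t); integrating gives ln(m/m₀) = −(Q_out/(Q_in−Q_out)) ln(V/V₀).
m = m₀ (V₀/V)^(Q_out/(Q_in−Q_out)) = 17.41 × (522.0/937.370)^(2.24767) = 4.67035 g.
C = m/V = 4.67035/937.370 = 0.00498241 g/L.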